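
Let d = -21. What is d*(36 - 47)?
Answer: 231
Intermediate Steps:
d*(36 - 47) = -21*(36 - 47) = -21*(-11) = 231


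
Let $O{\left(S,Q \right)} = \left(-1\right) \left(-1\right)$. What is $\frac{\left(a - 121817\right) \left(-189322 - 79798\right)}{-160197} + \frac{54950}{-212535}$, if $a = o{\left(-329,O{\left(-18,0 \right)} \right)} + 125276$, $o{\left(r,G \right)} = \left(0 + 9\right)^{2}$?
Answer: $\frac{13498004076190}{2269831293} \approx 5946.7$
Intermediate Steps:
$O{\left(S,Q \right)} = 1$
$o{\left(r,G \right)} = 81$ ($o{\left(r,G \right)} = 9^{2} = 81$)
$a = 125357$ ($a = 81 + 125276 = 125357$)
$\frac{\left(a - 121817\right) \left(-189322 - 79798\right)}{-160197} + \frac{54950}{-212535} = \frac{\left(125357 - 121817\right) \left(-189322 - 79798\right)}{-160197} + \frac{54950}{-212535} = 3540 \left(-269120\right) \left(- \frac{1}{160197}\right) + 54950 \left(- \frac{1}{212535}\right) = \left(-952684800\right) \left(- \frac{1}{160197}\right) - \frac{10990}{42507} = \frac{317561600}{53399} - \frac{10990}{42507} = \frac{13498004076190}{2269831293}$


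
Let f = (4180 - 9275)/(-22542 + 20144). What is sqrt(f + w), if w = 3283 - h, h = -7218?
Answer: sqrt(60397210214)/2398 ≈ 102.48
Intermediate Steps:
w = 10501 (w = 3283 - 1*(-7218) = 3283 + 7218 = 10501)
f = 5095/2398 (f = -5095/(-2398) = -5095*(-1/2398) = 5095/2398 ≈ 2.1247)
sqrt(f + w) = sqrt(5095/2398 + 10501) = sqrt(25186493/2398) = sqrt(60397210214)/2398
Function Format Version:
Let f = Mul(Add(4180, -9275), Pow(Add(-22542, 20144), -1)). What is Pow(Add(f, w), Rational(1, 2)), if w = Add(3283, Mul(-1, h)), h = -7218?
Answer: Mul(Rational(1, 2398), Pow(60397210214, Rational(1, 2))) ≈ 102.48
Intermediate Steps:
w = 10501 (w = Add(3283, Mul(-1, -7218)) = Add(3283, 7218) = 10501)
f = Rational(5095, 2398) (f = Mul(-5095, Pow(-2398, -1)) = Mul(-5095, Rational(-1, 2398)) = Rational(5095, 2398) ≈ 2.1247)
Pow(Add(f, w), Rational(1, 2)) = Pow(Add(Rational(5095, 2398), 10501), Rational(1, 2)) = Pow(Rational(25186493, 2398), Rational(1, 2)) = Mul(Rational(1, 2398), Pow(60397210214, Rational(1, 2)))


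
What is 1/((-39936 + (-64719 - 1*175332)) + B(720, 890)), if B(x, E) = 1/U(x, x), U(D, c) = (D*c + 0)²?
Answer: -268738560000/75243303198719999 ≈ -3.5716e-6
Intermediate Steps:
U(D, c) = D²*c² (U(D, c) = (D*c)² = D²*c²)
B(x, E) = x⁻⁴ (B(x, E) = 1/(x²*x²) = 1/(x⁴) = x⁻⁴)
1/((-39936 + (-64719 - 1*175332)) + B(720, 890)) = 1/((-39936 + (-64719 - 1*175332)) + 720⁻⁴) = 1/((-39936 + (-64719 - 175332)) + 1/268738560000) = 1/((-39936 - 240051) + 1/268738560000) = 1/(-279987 + 1/268738560000) = 1/(-75243303198719999/268738560000) = -268738560000/75243303198719999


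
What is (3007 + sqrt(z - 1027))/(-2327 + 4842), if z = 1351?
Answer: 605/503 ≈ 1.2028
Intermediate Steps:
(3007 + sqrt(z - 1027))/(-2327 + 4842) = (3007 + sqrt(1351 - 1027))/(-2327 + 4842) = (3007 + sqrt(324))/2515 = (3007 + 18)*(1/2515) = 3025*(1/2515) = 605/503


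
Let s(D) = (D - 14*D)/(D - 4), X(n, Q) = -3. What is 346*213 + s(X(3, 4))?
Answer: 515847/7 ≈ 73692.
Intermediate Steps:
s(D) = -13*D/(-4 + D) (s(D) = (-13*D)/(-4 + D) = -13*D/(-4 + D))
346*213 + s(X(3, 4)) = 346*213 - 13*(-3)/(-4 - 3) = 73698 - 13*(-3)/(-7) = 73698 - 13*(-3)*(-⅐) = 73698 - 39/7 = 515847/7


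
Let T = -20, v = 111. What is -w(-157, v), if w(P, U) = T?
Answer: 20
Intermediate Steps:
w(P, U) = -20
-w(-157, v) = -1*(-20) = 20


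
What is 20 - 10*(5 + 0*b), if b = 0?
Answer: -30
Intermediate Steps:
20 - 10*(5 + 0*b) = 20 - 10*(5 + 0*0) = 20 - 10*(5 + 0) = 20 - 10*5 = 20 - 50 = -30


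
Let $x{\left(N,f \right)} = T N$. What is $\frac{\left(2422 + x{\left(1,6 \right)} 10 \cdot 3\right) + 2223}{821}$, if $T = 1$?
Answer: $\frac{4675}{821} \approx 5.6943$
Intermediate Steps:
$x{\left(N,f \right)} = N$ ($x{\left(N,f \right)} = 1 N = N$)
$\frac{\left(2422 + x{\left(1,6 \right)} 10 \cdot 3\right) + 2223}{821} = \frac{\left(2422 + 1 \cdot 10 \cdot 3\right) + 2223}{821} = \left(\left(2422 + 10 \cdot 3\right) + 2223\right) \frac{1}{821} = \left(\left(2422 + 30\right) + 2223\right) \frac{1}{821} = \left(2452 + 2223\right) \frac{1}{821} = 4675 \cdot \frac{1}{821} = \frac{4675}{821}$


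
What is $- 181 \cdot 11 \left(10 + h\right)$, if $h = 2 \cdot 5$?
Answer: $-39820$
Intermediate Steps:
$h = 10$
$- 181 \cdot 11 \left(10 + h\right) = - 181 \cdot 11 \left(10 + 10\right) = - 181 \cdot 11 \cdot 20 = \left(-181\right) 220 = -39820$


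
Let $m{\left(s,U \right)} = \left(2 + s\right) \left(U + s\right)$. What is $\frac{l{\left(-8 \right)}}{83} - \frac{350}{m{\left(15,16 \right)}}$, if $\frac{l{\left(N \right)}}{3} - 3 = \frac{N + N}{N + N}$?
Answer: $- \frac{22726}{43741} \approx -0.51956$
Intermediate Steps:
$l{\left(N \right)} = 12$ ($l{\left(N \right)} = 9 + 3 \frac{N + N}{N + N} = 9 + 3 \frac{2 N}{2 N} = 9 + 3 \cdot 2 N \frac{1}{2 N} = 9 + 3 \cdot 1 = 9 + 3 = 12$)
$\frac{l{\left(-8 \right)}}{83} - \frac{350}{m{\left(15,16 \right)}} = \frac{12}{83} - \frac{350}{15^{2} + 2 \cdot 16 + 2 \cdot 15 + 16 \cdot 15} = 12 \cdot \frac{1}{83} - \frac{350}{225 + 32 + 30 + 240} = \frac{12}{83} - \frac{350}{527} = - \frac{22726}{43741}$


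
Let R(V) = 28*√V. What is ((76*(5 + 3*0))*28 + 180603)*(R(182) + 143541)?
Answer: 27451211463 + 5354804*√182 ≈ 2.7523e+10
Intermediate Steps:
((76*(5 + 3*0))*28 + 180603)*(R(182) + 143541) = ((76*(5 + 3*0))*28 + 180603)*(28*√182 + 143541) = ((76*(5 + 0))*28 + 180603)*(143541 + 28*√182) = ((76*5)*28 + 180603)*(143541 + 28*√182) = (380*28 + 180603)*(143541 + 28*√182) = (10640 + 180603)*(143541 + 28*√182) = 191243*(143541 + 28*√182) = 27451211463 + 5354804*√182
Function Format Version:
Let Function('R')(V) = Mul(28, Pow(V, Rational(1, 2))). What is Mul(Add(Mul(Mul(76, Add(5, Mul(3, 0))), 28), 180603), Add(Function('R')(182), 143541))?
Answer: Add(27451211463, Mul(5354804, Pow(182, Rational(1, 2)))) ≈ 2.7523e+10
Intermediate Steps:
Mul(Add(Mul(Mul(76, Add(5, Mul(3, 0))), 28), 180603), Add(Function('R')(182), 143541)) = Mul(Add(Mul(Mul(76, Add(5, Mul(3, 0))), 28), 180603), Add(Mul(28, Pow(182, Rational(1, 2))), 143541)) = Mul(Add(Mul(Mul(76, Add(5, 0)), 28), 180603), Add(143541, Mul(28, Pow(182, Rational(1, 2))))) = Mul(Add(Mul(Mul(76, 5), 28), 180603), Add(143541, Mul(28, Pow(182, Rational(1, 2))))) = Mul(Add(Mul(380, 28), 180603), Add(143541, Mul(28, Pow(182, Rational(1, 2))))) = Mul(Add(10640, 180603), Add(143541, Mul(28, Pow(182, Rational(1, 2))))) = Mul(191243, Add(143541, Mul(28, Pow(182, Rational(1, 2))))) = Add(27451211463, Mul(5354804, Pow(182, Rational(1, 2))))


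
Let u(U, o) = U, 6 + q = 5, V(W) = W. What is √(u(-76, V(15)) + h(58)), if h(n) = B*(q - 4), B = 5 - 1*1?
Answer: 4*I*√6 ≈ 9.798*I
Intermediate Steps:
B = 4 (B = 5 - 1 = 4)
q = -1 (q = -6 + 5 = -1)
h(n) = -20 (h(n) = 4*(-1 - 4) = 4*(-5) = -20)
√(u(-76, V(15)) + h(58)) = √(-76 - 20) = √(-96) = 4*I*√6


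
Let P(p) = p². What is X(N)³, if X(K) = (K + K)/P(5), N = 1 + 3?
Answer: 512/15625 ≈ 0.032768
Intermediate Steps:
N = 4
X(K) = 2*K/25 (X(K) = (K + K)/(5²) = (2*K)/25 = (2*K)*(1/25) = 2*K/25)
X(N)³ = ((2/25)*4)³ = (8/25)³ = 512/15625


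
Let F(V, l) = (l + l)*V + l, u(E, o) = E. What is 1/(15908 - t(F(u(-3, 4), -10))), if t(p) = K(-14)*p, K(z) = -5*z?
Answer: 1/12408 ≈ 8.0593e-5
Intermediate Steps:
F(V, l) = l + 2*V*l (F(V, l) = (2*l)*V + l = 2*V*l + l = l + 2*V*l)
t(p) = 70*p (t(p) = (-5*(-14))*p = 70*p)
1/(15908 - t(F(u(-3, 4), -10))) = 1/(15908 - 70*(-10*(1 + 2*(-3)))) = 1/(15908 - 70*(-10*(1 - 6))) = 1/(15908 - 70*(-10*(-5))) = 1/(15908 - 70*50) = 1/(15908 - 1*3500) = 1/(15908 - 3500) = 1/12408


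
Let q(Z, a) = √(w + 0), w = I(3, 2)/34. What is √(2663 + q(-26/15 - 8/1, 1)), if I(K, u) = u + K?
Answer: √(3078428 + 34*√170)/34 ≈ 51.608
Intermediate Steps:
I(K, u) = K + u
w = 5/34 (w = (3 + 2)/34 = 5*(1/34) = 5/34 ≈ 0.14706)
q(Z, a) = √170/34 (q(Z, a) = √(5/34 + 0) = √(5/34) = √170/34)
√(2663 + q(-26/15 - 8/1, 1)) = √(2663 + √170/34)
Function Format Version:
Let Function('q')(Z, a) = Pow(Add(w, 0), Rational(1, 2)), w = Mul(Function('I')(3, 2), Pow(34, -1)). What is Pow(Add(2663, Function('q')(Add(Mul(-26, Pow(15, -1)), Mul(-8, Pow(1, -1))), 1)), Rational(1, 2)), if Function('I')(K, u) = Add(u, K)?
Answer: Mul(Rational(1, 34), Pow(Add(3078428, Mul(34, Pow(170, Rational(1, 2)))), Rational(1, 2))) ≈ 51.608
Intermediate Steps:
Function('I')(K, u) = Add(K, u)
w = Rational(5, 34) (w = Mul(Add(3, 2), Pow(34, -1)) = Mul(5, Rational(1, 34)) = Rational(5, 34) ≈ 0.14706)
Function('q')(Z, a) = Mul(Rational(1, 34), Pow(170, Rational(1, 2))) (Function('q')(Z, a) = Pow(Add(Rational(5, 34), 0), Rational(1, 2)) = Pow(Rational(5, 34), Rational(1, 2)) = Mul(Rational(1, 34), Pow(170, Rational(1, 2))))
Pow(Add(2663, Function('q')(Add(Mul(-26, Pow(15, -1)), Mul(-8, Pow(1, -1))), 1)), Rational(1, 2)) = Pow(Add(2663, Mul(Rational(1, 34), Pow(170, Rational(1, 2)))), Rational(1, 2))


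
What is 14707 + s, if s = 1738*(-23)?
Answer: -25267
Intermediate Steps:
s = -39974
14707 + s = 14707 - 39974 = -25267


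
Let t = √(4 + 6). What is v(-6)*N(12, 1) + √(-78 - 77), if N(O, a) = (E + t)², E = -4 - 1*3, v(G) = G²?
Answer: 2124 - 504*√10 + I*√155 ≈ 530.21 + 12.45*I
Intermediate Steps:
E = -7 (E = -4 - 3 = -7)
t = √10 ≈ 3.1623
N(O, a) = (-7 + √10)²
v(-6)*N(12, 1) + √(-78 - 77) = (-6)²*(7 - √10)² + √(-78 - 77) = 36*(7 - √10)² + √(-155) = 36*(7 - √10)² + I*√155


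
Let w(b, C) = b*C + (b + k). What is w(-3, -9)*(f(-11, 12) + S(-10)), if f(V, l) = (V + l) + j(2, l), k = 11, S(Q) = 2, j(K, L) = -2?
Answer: 35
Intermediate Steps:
f(V, l) = -2 + V + l (f(V, l) = (V + l) - 2 = -2 + V + l)
w(b, C) = 11 + b + C*b (w(b, C) = b*C + (b + 11) = C*b + (11 + b) = 11 + b + C*b)
w(-3, -9)*(f(-11, 12) + S(-10)) = (11 - 3 - 9*(-3))*((-2 - 11 + 12) + 2) = (11 - 3 + 27)*(-1 + 2) = 35*1 = 35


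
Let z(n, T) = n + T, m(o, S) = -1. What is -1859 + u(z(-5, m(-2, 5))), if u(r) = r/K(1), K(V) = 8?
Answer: -7439/4 ≈ -1859.8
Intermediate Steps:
z(n, T) = T + n
u(r) = r/8
-1859 + u(z(-5, m(-2, 5))) = -1859 + (-1 - 5)/8 = -1859 + (⅛)*(-6) = -1859 - ¾ = -7439/4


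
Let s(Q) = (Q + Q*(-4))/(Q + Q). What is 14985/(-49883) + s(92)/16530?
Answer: -165184583/549710660 ≈ -0.30049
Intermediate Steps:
s(Q) = -3/2 (s(Q) = (Q - 4*Q)/((2*Q)) = (-3*Q)*(1/(2*Q)) = -3/2)
14985/(-49883) + s(92)/16530 = 14985/(-49883) - 3/2/16530 = 14985*(-1/49883) - 3/2*1/16530 = -14985/49883 - 1/11020 = -165184583/549710660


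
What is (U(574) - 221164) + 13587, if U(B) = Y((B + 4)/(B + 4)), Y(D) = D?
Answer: -207576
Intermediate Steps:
U(B) = 1 (U(B) = (B + 4)/(B + 4) = (4 + B)/(4 + B) = 1)
(U(574) - 221164) + 13587 = (1 - 221164) + 13587 = -221163 + 13587 = -207576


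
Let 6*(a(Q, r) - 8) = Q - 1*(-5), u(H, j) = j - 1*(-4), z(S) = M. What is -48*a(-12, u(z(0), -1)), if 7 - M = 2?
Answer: -328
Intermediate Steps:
M = 5 (M = 7 - 1*2 = 7 - 2 = 5)
z(S) = 5
u(H, j) = 4 + j (u(H, j) = j + 4 = 4 + j)
a(Q, r) = 53/6 + Q/6 (a(Q, r) = 8 + (Q - 1*(-5))/6 = 8 + (Q + 5)/6 = 8 + (5 + Q)/6 = 8 + (5/6 + Q/6) = 53/6 + Q/6)
-48*a(-12, u(z(0), -1)) = -48*(53/6 + (1/6)*(-12)) = -48*(53/6 - 2) = -48*41/6 = -328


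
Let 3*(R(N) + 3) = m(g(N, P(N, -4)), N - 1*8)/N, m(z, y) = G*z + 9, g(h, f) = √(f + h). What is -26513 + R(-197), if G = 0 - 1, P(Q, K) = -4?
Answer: -5223655/197 + I*√201/591 ≈ -26516.0 + 0.023989*I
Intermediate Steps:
G = -1
m(z, y) = 9 - z (m(z, y) = -z + 9 = 9 - z)
R(N) = -3 + (9 - √(-4 + N))/(3*N) (R(N) = -3 + ((9 - √(-4 + N))/N)/3 = -3 + (9 - √(-4 + N))/(3*N))
-26513 + R(-197) = -26513 + (⅓)*(9 - √(-4 - 197) - 9*(-197))/(-197) = -26513 + (⅓)*(-1/197)*(9 - √(-201) + 1773) = -26513 + (⅓)*(-1/197)*(9 - I*√201 + 1773) = -26513 + (⅓)*(-1/197)*(1782 - I*√201) = -26513 + (-594/197 + I*√201/591) = -5223655/197 + I*√201/591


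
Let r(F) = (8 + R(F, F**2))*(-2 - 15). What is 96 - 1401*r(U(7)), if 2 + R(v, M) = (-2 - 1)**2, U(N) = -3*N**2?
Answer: 357351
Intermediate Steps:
R(v, M) = 7 (R(v, M) = -2 + (-2 - 1)**2 = -2 + (-3)**2 = -2 + 9 = 7)
r(F) = -255 (r(F) = (8 + 7)*(-2 - 15) = 15*(-17) = -255)
96 - 1401*r(U(7)) = 96 - 1401*(-255) = 96 + 357255 = 357351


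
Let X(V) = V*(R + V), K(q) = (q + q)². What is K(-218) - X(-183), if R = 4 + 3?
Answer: 157888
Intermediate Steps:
R = 7
K(q) = 4*q² (K(q) = (2*q)² = 4*q²)
X(V) = V*(7 + V)
K(-218) - X(-183) = 4*(-218)² - (-183)*(7 - 183) = 4*47524 - (-183)*(-176) = 190096 - 1*32208 = 190096 - 32208 = 157888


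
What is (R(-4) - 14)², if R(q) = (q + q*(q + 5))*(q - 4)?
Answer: 2500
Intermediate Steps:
R(q) = (-4 + q)*(q + q*(5 + q)) (R(q) = (q + q*(5 + q))*(-4 + q) = (-4 + q)*(q + q*(5 + q)))
(R(-4) - 14)² = (-4*(-24 + (-4)² + 2*(-4)) - 14)² = (-4*(-24 + 16 - 8) - 14)² = (-4*(-16) - 14)² = (64 - 14)² = 50² = 2500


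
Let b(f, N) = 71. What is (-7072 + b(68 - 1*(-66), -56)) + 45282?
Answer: 38281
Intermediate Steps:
(-7072 + b(68 - 1*(-66), -56)) + 45282 = (-7072 + 71) + 45282 = -7001 + 45282 = 38281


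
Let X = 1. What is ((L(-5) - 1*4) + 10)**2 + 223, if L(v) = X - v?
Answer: 367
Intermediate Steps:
L(v) = 1 - v
((L(-5) - 1*4) + 10)**2 + 223 = (((1 - 1*(-5)) - 1*4) + 10)**2 + 223 = (((1 + 5) - 4) + 10)**2 + 223 = ((6 - 4) + 10)**2 + 223 = (2 + 10)**2 + 223 = 12**2 + 223 = 144 + 223 = 367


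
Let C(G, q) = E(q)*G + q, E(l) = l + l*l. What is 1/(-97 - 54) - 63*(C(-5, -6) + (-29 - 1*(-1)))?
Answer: 1750391/151 ≈ 11592.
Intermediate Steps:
E(l) = l + l**2
C(G, q) = q + G*q*(1 + q) (C(G, q) = (q*(1 + q))*G + q = G*q*(1 + q) + q = q + G*q*(1 + q))
1/(-97 - 54) - 63*(C(-5, -6) + (-29 - 1*(-1))) = 1/(-97 - 54) - 63*(-6*(1 - 5*(1 - 6)) + (-29 - 1*(-1))) = 1/(-151) - 63*(-6*(1 - 5*(-5)) + (-29 + 1)) = -1/151 - 63*(-6*(1 + 25) - 28) = -1/151 - 63*(-6*26 - 28) = -1/151 - 63*(-156 - 28) = -1/151 - 63*(-184) = -1/151 + 11592 = 1750391/151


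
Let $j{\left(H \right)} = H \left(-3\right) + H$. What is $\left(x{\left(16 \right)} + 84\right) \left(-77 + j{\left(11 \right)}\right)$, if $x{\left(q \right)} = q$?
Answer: $-9900$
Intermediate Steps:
$j{\left(H \right)} = - 2 H$ ($j{\left(H \right)} = - 3 H + H = - 2 H$)
$\left(x{\left(16 \right)} + 84\right) \left(-77 + j{\left(11 \right)}\right) = \left(16 + 84\right) \left(-77 - 22\right) = 100 \left(-77 - 22\right) = 100 \left(-99\right) = -9900$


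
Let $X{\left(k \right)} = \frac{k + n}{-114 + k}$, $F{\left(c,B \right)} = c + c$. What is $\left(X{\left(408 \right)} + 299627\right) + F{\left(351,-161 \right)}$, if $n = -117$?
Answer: $\frac{29432339}{98} \approx 3.0033 \cdot 10^{5}$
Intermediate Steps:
$F{\left(c,B \right)} = 2 c$
$X{\left(k \right)} = \frac{-117 + k}{-114 + k}$ ($X{\left(k \right)} = \frac{k - 117}{-114 + k} = \frac{-117 + k}{-114 + k}$)
$\left(X{\left(408 \right)} + 299627\right) + F{\left(351,-161 \right)} = \left(\frac{-117 + 408}{-114 + 408} + 299627\right) + 2 \cdot 351 = \left(\frac{1}{294} \cdot 291 + 299627\right) + 702 = \left(\frac{97}{98} + 299627\right) + 702 = \frac{29363543}{98} + 702 = \frac{29432339}{98}$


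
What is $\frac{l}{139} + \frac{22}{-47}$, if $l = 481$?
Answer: $\frac{19549}{6533} \approx 2.9923$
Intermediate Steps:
$\frac{l}{139} + \frac{22}{-47} = \frac{481}{139} + \frac{22}{-47} = 481 \cdot \frac{1}{139} + 22 \left(- \frac{1}{47}\right) = \frac{481}{139} - \frac{22}{47} = \frac{19549}{6533}$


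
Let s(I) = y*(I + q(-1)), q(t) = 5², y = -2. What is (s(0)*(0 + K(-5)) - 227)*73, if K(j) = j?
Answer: 1679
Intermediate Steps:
q(t) = 25
s(I) = -50 - 2*I (s(I) = -2*(I + 25) = -2*(25 + I) = -50 - 2*I)
(s(0)*(0 + K(-5)) - 227)*73 = ((-50 - 2*0)*(0 - 5) - 227)*73 = ((-50 + 0)*(-5) - 227)*73 = (-50*(-5) - 227)*73 = (250 - 227)*73 = 23*73 = 1679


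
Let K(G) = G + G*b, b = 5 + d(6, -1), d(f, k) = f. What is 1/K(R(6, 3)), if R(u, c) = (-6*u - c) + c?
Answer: -1/432 ≈ -0.0023148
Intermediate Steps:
b = 11 (b = 5 + 6 = 11)
R(u, c) = -6*u (R(u, c) = (-c - 6*u) + c = -6*u)
K(G) = 12*G (K(G) = G + G*11 = G + 11*G = 12*G)
1/K(R(6, 3)) = 1/(12*(-6*6)) = 1/(12*(-36)) = 1/(-432) = -1/432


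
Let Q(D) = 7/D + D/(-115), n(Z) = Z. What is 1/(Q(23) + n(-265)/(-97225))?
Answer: 447235/47887 ≈ 9.3394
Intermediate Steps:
Q(D) = 7/D - D/115 (Q(D) = 7/D + D*(-1/115) = 7/D - D/115)
1/(Q(23) + n(-265)/(-97225)) = 1/((7/23 - 1/115*23) - 265/(-97225)) = 1/((7*(1/23) - 1/5) - 265*(-1/97225)) = 1/((7/23 - 1/5) + 53/19445) = 1/(12/115 + 53/19445) = 1/(47887/447235) = 447235/47887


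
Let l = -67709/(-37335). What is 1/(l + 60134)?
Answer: 37335/2245170599 ≈ 1.6629e-5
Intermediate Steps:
l = 67709/37335 (l = -67709*(-1/37335) = 67709/37335 ≈ 1.8136)
1/(l + 60134) = 1/(67709/37335 + 60134) = 1/(2245170599/37335) = 37335/2245170599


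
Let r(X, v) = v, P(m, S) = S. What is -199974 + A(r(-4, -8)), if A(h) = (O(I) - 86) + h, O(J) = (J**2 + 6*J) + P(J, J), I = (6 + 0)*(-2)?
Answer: -200008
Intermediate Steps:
I = -12 (I = 6*(-2) = -12)
O(J) = J**2 + 7*J (O(J) = (J**2 + 6*J) + J = J**2 + 7*J)
A(h) = -26 + h (A(h) = (-12*(7 - 12) - 86) + h = (-12*(-5) - 86) + h = (60 - 86) + h = -26 + h)
-199974 + A(r(-4, -8)) = -199974 + (-26 - 8) = -199974 - 34 = -200008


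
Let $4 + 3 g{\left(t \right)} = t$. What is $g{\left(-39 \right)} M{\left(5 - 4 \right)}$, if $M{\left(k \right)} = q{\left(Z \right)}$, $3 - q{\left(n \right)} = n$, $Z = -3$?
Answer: $-86$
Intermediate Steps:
$g{\left(t \right)} = - \frac{4}{3} + \frac{t}{3}$
$q{\left(n \right)} = 3 - n$
$M{\left(k \right)} = 6$ ($M{\left(k \right)} = 3 - -3 = 3 + 3 = 6$)
$g{\left(-39 \right)} M{\left(5 - 4 \right)} = \left(- \frac{4}{3} + \frac{1}{3} \left(-39\right)\right) 6 = \left(- \frac{4}{3} - 13\right) 6 = \left(- \frac{43}{3}\right) 6 = -86$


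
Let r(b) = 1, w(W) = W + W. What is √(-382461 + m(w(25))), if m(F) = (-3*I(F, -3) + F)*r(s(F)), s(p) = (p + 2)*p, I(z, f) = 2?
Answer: I*√382417 ≈ 618.4*I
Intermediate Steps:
s(p) = p*(2 + p) (s(p) = (2 + p)*p = p*(2 + p))
w(W) = 2*W
m(F) = -6 + F (m(F) = (-3*2 + F)*1 = (-6 + F)*1 = -6 + F)
√(-382461 + m(w(25))) = √(-382461 + (-6 + 2*25)) = √(-382461 + (-6 + 50)) = √(-382461 + 44) = √(-382417) = I*√382417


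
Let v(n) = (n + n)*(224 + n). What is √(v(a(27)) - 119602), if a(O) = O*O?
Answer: 4*√79367 ≈ 1126.9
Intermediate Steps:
a(O) = O²
v(n) = 2*n*(224 + n) (v(n) = (2*n)*(224 + n) = 2*n*(224 + n))
√(v(a(27)) - 119602) = √(2*27²*(224 + 27²) - 119602) = √(2*729*(224 + 729) - 119602) = √(2*729*953 - 119602) = √(1389474 - 119602) = √1269872 = 4*√79367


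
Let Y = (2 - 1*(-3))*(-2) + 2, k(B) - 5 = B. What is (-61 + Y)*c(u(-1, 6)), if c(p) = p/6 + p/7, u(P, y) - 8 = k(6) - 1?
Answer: -2691/7 ≈ -384.43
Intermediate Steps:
k(B) = 5 + B
u(P, y) = 18 (u(P, y) = 8 + ((5 + 6) - 1) = 8 + (11 - 1) = 8 + 10 = 18)
c(p) = 13*p/42 (c(p) = p*(⅙) + p*(⅐) = p/6 + p/7 = 13*p/42)
Y = -8 (Y = (2 + 3)*(-2) + 2 = 5*(-2) + 2 = -10 + 2 = -8)
(-61 + Y)*c(u(-1, 6)) = (-61 - 8)*((13/42)*18) = -69*39/7 = -2691/7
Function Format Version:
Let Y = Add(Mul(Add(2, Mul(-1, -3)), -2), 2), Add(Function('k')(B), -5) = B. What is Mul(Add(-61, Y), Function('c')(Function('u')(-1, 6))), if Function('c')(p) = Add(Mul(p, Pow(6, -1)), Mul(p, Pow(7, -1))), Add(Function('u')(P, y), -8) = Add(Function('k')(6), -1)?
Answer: Rational(-2691, 7) ≈ -384.43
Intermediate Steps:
Function('k')(B) = Add(5, B)
Function('u')(P, y) = 18 (Function('u')(P, y) = Add(8, Add(Add(5, 6), -1)) = Add(8, Add(11, -1)) = Add(8, 10) = 18)
Function('c')(p) = Mul(Rational(13, 42), p) (Function('c')(p) = Add(Mul(p, Rational(1, 6)), Mul(p, Rational(1, 7))) = Add(Mul(Rational(1, 6), p), Mul(Rational(1, 7), p)) = Mul(Rational(13, 42), p))
Y = -8 (Y = Add(Mul(Add(2, 3), -2), 2) = Add(Mul(5, -2), 2) = Add(-10, 2) = -8)
Mul(Add(-61, Y), Function('c')(Function('u')(-1, 6))) = Mul(Add(-61, -8), Mul(Rational(13, 42), 18)) = Mul(-69, Rational(39, 7)) = Rational(-2691, 7)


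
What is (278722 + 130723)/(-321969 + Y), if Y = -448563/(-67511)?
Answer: -27642041395/21736000596 ≈ -1.2717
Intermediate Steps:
Y = 448563/67511 (Y = -448563*(-1/67511) = 448563/67511 ≈ 6.6443)
(278722 + 130723)/(-321969 + Y) = (278722 + 130723)/(-321969 + 448563/67511) = 409445/(-21736000596/67511) = 409445*(-67511/21736000596) = -27642041395/21736000596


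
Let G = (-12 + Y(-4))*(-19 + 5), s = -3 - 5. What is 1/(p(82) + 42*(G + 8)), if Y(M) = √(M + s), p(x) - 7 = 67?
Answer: 3733/29945042 + 294*I*√3/14972521 ≈ 0.00012466 + 3.4011e-5*I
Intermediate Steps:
s = -8
p(x) = 74 (p(x) = 7 + 67 = 74)
Y(M) = √(-8 + M) (Y(M) = √(M - 8) = √(-8 + M))
G = 168 - 28*I*√3 (G = (-12 + √(-8 - 4))*(-19 + 5) = (-12 + √(-12))*(-14) = (-12 + 2*I*√3)*(-14) = 168 - 28*I*√3 ≈ 168.0 - 48.497*I)
1/(p(82) + 42*(G + 8)) = 1/(74 + 42*((168 - 28*I*√3) + 8)) = 1/(74 + 42*(176 - 28*I*√3)) = 1/(74 + (7392 - 1176*I*√3)) = 1/(7466 - 1176*I*√3)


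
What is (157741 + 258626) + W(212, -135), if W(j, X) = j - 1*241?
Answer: 416338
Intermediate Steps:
W(j, X) = -241 + j (W(j, X) = j - 241 = -241 + j)
(157741 + 258626) + W(212, -135) = (157741 + 258626) + (-241 + 212) = 416367 - 29 = 416338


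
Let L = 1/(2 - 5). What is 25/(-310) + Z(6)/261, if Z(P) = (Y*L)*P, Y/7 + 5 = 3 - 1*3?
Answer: 3035/16182 ≈ 0.18755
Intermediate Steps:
Y = -35 (Y = -35 + 7*(3 - 1*3) = -35 + 7*(3 - 3) = -35 + 7*0 = -35 + 0 = -35)
L = -⅓ (L = 1/(-3) = -⅓ ≈ -0.33333)
Z(P) = 35*P/3 (Z(P) = (-35*(-⅓))*P = 35*P/3)
25/(-310) + Z(6)/261 = 25/(-310) + ((35/3)*6)/261 = 25*(-1/310) + 70*(1/261) = -5/62 + 70/261 = 3035/16182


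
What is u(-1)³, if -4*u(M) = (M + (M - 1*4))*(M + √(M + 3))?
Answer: -189/8 + 135*√2/8 ≈ 0.23985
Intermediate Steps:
u(M) = -(-4 + 2*M)*(M + √(3 + M))/4 (u(M) = -(M + (M - 1*4))*(M + √(M + 3))/4 = -(M + (M - 4))*(M + √(3 + M))/4 = -(M + (-4 + M))*(M + √(3 + M))/4 = -(-4 + 2*M)*(M + √(3 + M))/4)
u(-1)³ = (-1 + √(3 - 1) - ½*(-1)² - ½*(-1)*√(3 - 1))³ = (-1 + √2 - ½*1 - ½*(-1)*√2)³ = (-1 + √2 - ½ + √2/2)³ = (-3/2 + 3*√2/2)³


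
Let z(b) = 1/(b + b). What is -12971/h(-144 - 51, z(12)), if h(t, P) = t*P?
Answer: 103768/65 ≈ 1596.4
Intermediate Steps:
z(b) = 1/(2*b)
h(t, P) = P*t
-12971/h(-144 - 51, z(12)) = -12971*24/(-144 - 51) = -12971/(((½)*(1/12))*(-195)) = -12971/((1/24)*(-195)) = -12971/(-65/8) = -12971*(-8/65) = 103768/65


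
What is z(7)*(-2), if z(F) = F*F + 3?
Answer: -104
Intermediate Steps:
z(F) = 3 + F**2 (z(F) = F**2 + 3 = 3 + F**2)
z(7)*(-2) = (3 + 7**2)*(-2) = (3 + 49)*(-2) = 52*(-2) = -104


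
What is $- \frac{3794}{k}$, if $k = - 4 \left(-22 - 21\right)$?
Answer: $- \frac{1897}{86} \approx -22.058$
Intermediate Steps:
$k = 172$ ($k = \left(-4\right) \left(-43\right) = 172$)
$- \frac{3794}{k} = - \frac{3794}{172} = \left(-3794\right) \frac{1}{172} = - \frac{1897}{86}$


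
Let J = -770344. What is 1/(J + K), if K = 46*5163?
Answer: -1/532846 ≈ -1.8767e-6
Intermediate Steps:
K = 237498
1/(J + K) = 1/(-770344 + 237498) = 1/(-532846) = -1/532846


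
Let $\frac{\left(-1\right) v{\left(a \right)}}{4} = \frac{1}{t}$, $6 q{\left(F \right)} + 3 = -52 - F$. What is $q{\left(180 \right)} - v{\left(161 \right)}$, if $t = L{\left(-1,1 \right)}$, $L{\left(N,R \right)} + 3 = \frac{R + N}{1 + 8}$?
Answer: $- \frac{81}{2} \approx -40.5$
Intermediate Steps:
$q{\left(F \right)} = - \frac{55}{6} - \frac{F}{6}$ ($q{\left(F \right)} = - \frac{1}{2} + \frac{-52 - F}{6} = - \frac{1}{2} - \left(\frac{26}{3} + \frac{F}{6}\right) = - \frac{55}{6} - \frac{F}{6}$)
$L{\left(N,R \right)} = -3 + \frac{N}{9} + \frac{R}{9}$ ($L{\left(N,R \right)} = -3 + \frac{R + N}{1 + 8} = -3 + \frac{N + R}{9} = -3 + \left(N + R\right) \frac{1}{9} = -3 + \left(\frac{N}{9} + \frac{R}{9}\right) = -3 + \frac{N}{9} + \frac{R}{9}$)
$t = -3$ ($t = -3 + \frac{1}{9} \left(-1\right) + \frac{1}{9} \cdot 1 = -3 - \frac{1}{9} + \frac{1}{9} = -3$)
$v{\left(a \right)} = \frac{4}{3}$ ($v{\left(a \right)} = - \frac{4}{-3} = \left(-4\right) \left(- \frac{1}{3}\right) = \frac{4}{3}$)
$q{\left(180 \right)} - v{\left(161 \right)} = \left(- \frac{55}{6} - 30\right) - \frac{4}{3} = - \frac{235}{6} - \frac{4}{3} = - \frac{81}{2}$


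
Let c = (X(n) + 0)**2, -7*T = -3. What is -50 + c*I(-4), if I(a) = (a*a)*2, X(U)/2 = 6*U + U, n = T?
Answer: 1102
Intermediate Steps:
T = 3/7 (T = -1/7*(-3) = 3/7 ≈ 0.42857)
n = 3/7 ≈ 0.42857
X(U) = 14*U (X(U) = 2*(6*U + U) = 2*(7*U) = 14*U)
c = 36 (c = (14*(3/7) + 0)**2 = (6 + 0)**2 = 6**2 = 36)
I(a) = 2*a**2 (I(a) = a**2*2 = 2*a**2)
-50 + c*I(-4) = -50 + 36*(2*(-4)**2) = -50 + 36*(2*16) = -50 + 36*32 = -50 + 1152 = 1102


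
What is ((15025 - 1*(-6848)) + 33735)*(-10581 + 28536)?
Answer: 998441640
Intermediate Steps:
((15025 - 1*(-6848)) + 33735)*(-10581 + 28536) = ((15025 + 6848) + 33735)*17955 = (21873 + 33735)*17955 = 55608*17955 = 998441640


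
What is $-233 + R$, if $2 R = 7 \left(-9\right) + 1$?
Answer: $-264$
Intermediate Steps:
$R = -31$ ($R = \frac{7 \left(-9\right) + 1}{2} = \frac{-63 + 1}{2} = \frac{1}{2} \left(-62\right) = -31$)
$-233 + R = -233 - 31 = -264$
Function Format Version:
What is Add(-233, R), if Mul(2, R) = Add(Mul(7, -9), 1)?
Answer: -264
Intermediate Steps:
R = -31 (R = Mul(Rational(1, 2), Add(Mul(7, -9), 1)) = Mul(Rational(1, 2), Add(-63, 1)) = Mul(Rational(1, 2), -62) = -31)
Add(-233, R) = Add(-233, -31) = -264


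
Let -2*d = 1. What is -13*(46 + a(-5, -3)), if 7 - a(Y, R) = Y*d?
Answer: -1313/2 ≈ -656.50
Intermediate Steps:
d = -½ (d = -½*1 = -½ ≈ -0.50000)
a(Y, R) = 7 + Y/2 (a(Y, R) = 7 - Y*(-1)/2 = 7 - (-1)*Y/2 = 7 + Y/2)
-13*(46 + a(-5, -3)) = -13*(46 + (7 + (½)*(-5))) = -13*(46 + (7 - 5/2)) = -13*(46 + 9/2) = -13*101/2 = -1313/2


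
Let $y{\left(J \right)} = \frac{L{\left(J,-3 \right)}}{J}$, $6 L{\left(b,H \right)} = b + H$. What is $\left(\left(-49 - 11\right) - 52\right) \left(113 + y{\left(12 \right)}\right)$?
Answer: $-12670$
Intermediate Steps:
$L{\left(b,H \right)} = \frac{H}{6} + \frac{b}{6}$ ($L{\left(b,H \right)} = \frac{b + H}{6} = \frac{H + b}{6} = \frac{H}{6} + \frac{b}{6}$)
$y{\left(J \right)} = \frac{- \frac{1}{2} + \frac{J}{6}}{J}$ ($y{\left(J \right)} = \frac{\frac{1}{6} \left(-3\right) + \frac{J}{6}}{J} = \frac{- \frac{1}{2} + \frac{J}{6}}{J}$)
$\left(\left(-49 - 11\right) - 52\right) \left(113 + y{\left(12 \right)}\right) = \left(\left(-49 - 11\right) - 52\right) \left(113 + \frac{-3 + 12}{6 \cdot 12}\right) = \left(-60 - 52\right) \left(113 + \frac{1}{6} \cdot \frac{1}{12} \cdot 9\right) = - 112 \left(113 + \frac{1}{8}\right) = \left(-112\right) \frac{905}{8} = -12670$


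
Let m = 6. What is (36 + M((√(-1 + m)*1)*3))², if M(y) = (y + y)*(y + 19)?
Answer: 80856 + 28728*√5 ≈ 1.4509e+5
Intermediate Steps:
M(y) = 2*y*(19 + y) (M(y) = (2*y)*(19 + y) = 2*y*(19 + y))
(36 + M((√(-1 + m)*1)*3))² = (36 + 2*((√(-1 + 6)*1)*3)*(19 + (√(-1 + 6)*1)*3))² = (36 + 2*((√5*1)*3)*(19 + (√5*1)*3))² = (36 + 2*(√5*3)*(19 + √5*3))² = (36 + 2*(3*√5)*(19 + 3*√5))² = (36 + 6*√5*(19 + 3*√5))²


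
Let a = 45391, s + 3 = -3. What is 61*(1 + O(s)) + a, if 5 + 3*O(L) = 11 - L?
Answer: 45696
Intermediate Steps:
s = -6 (s = -3 - 3 = -6)
O(L) = 2 - L/3 (O(L) = -5/3 + (11 - L)/3 = -5/3 + (11/3 - L/3) = 2 - L/3)
61*(1 + O(s)) + a = 61*(1 + (2 - ⅓*(-6))) + 45391 = 61*(1 + (2 + 2)) + 45391 = 61*(1 + 4) + 45391 = 61*5 + 45391 = 305 + 45391 = 45696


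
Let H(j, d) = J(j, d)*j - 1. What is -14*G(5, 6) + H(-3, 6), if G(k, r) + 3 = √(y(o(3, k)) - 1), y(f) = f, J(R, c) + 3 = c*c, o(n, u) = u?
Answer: -86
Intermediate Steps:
J(R, c) = -3 + c² (J(R, c) = -3 + c*c = -3 + c²)
G(k, r) = -3 + √(-1 + k) (G(k, r) = -3 + √(k - 1) = -3 + √(-1 + k))
H(j, d) = -1 + j*(-3 + d²) (H(j, d) = (-3 + d²)*j - 1 = j*(-3 + d²) - 1 = -1 + j*(-3 + d²))
-14*G(5, 6) + H(-3, 6) = -14*(-3 + √(-1 + 5)) + (-1 - 3*(-3 + 6²)) = -14*(-3 + √4) + (-1 - 3*(-3 + 36)) = -14*(-3 + 2) + (-1 - 3*33) = -14*(-1) + (-1 - 99) = 14 - 100 = -86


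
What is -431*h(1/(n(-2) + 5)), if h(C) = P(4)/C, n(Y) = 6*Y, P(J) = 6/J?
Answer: 9051/2 ≈ 4525.5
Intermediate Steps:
h(C) = 3/(2*C) (h(C) = (6/4)/C = (6*(¼))/C = 3/(2*C))
-431*h(1/(n(-2) + 5)) = -1293/(2*(1/(6*(-2) + 5))) = -1293/(2*(1/(-12 + 5))) = -1293/(2*(1/(-7))) = -1293/(2*(-⅐)) = -1293*(-7)/2 = -431*(-21/2) = 9051/2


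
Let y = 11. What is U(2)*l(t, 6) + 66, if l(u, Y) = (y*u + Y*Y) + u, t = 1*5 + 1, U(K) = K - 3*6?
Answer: -1662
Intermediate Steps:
U(K) = -18 + K (U(K) = K - 18 = -18 + K)
t = 6 (t = 5 + 1 = 6)
l(u, Y) = Y² + 12*u (l(u, Y) = (11*u + Y*Y) + u = (11*u + Y²) + u = (Y² + 11*u) + u = Y² + 12*u)
U(2)*l(t, 6) + 66 = (-18 + 2)*(6² + 12*6) + 66 = -16*(36 + 72) + 66 = -16*108 + 66 = -1728 + 66 = -1662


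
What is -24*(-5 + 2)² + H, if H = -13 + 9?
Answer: -220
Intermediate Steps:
H = -4
-24*(-5 + 2)² + H = -24*(-5 + 2)² - 4 = -24*(-3)² - 4 = -24*9 - 4 = -216 - 4 = -220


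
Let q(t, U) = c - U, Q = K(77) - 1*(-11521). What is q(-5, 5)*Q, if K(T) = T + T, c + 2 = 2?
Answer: -58375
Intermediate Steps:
c = 0 (c = -2 + 2 = 0)
K(T) = 2*T
Q = 11675 (Q = 2*77 - 1*(-11521) = 154 + 11521 = 11675)
q(t, U) = -U (q(t, U) = 0 - U = -U)
q(-5, 5)*Q = -1*5*11675 = -5*11675 = -58375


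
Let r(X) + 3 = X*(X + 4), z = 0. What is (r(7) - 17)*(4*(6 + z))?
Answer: 1368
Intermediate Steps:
r(X) = -3 + X*(4 + X) (r(X) = -3 + X*(X + 4) = -3 + X*(4 + X))
(r(7) - 17)*(4*(6 + z)) = ((-3 + 7**2 + 4*7) - 17)*(4*(6 + 0)) = ((-3 + 49 + 28) - 17)*(4*6) = (74 - 17)*24 = 57*24 = 1368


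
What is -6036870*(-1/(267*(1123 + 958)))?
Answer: 22610/2081 ≈ 10.865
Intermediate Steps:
-6036870*(-1/(267*(1123 + 958))) = -6036870/((-267*2081)) = -6036870/(-555627) = -6036870*(-1/555627) = 22610/2081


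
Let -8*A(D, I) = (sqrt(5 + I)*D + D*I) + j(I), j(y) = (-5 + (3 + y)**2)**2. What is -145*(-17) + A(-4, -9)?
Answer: 18723/8 + I ≈ 2340.4 + 1.0*I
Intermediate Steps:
A(D, I) = -(-5 + (3 + I)**2)**2/8 - D*I/8 - D*sqrt(5 + I)/8 (A(D, I) = -((sqrt(5 + I)*D + D*I) + (-5 + (3 + I)**2)**2)/8 = -((D*sqrt(5 + I) + D*I) + (-5 + (3 + I)**2)**2)/8 = -((D*I + D*sqrt(5 + I)) + (-5 + (3 + I)**2)**2)/8 = -((-5 + (3 + I)**2)**2 + D*I + D*sqrt(5 + I))/8 = -(-5 + (3 + I)**2)**2/8 - D*I/8 - D*sqrt(5 + I)/8)
-145*(-17) + A(-4, -9) = -145*(-17) + (-(-5 + (3 - 9)**2)**2/8 - 1/8*(-4)*(-9) - 1/8*(-4)*sqrt(5 - 9)) = 2465 + (-(-5 + (-6)**2)**2/8 - 9/2 - 1/8*(-4)*sqrt(-4)) = 2465 + (-(-5 + 36)**2/8 - 9/2 - 1/8*(-4)*2*I) = 2465 + (-1/8*31**2 - 9/2 + I) = 2465 + (-1/8*961 - 9/2 + I) = 2465 + (-961/8 - 9/2 + I) = 2465 + (-997/8 + I) = 18723/8 + I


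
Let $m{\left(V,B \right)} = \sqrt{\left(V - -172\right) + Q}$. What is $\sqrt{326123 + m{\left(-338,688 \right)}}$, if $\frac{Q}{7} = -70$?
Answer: $\sqrt{326123 + 4 i \sqrt{41}} \approx 571.07 + 0.022 i$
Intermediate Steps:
$Q = -490$ ($Q = 7 \left(-70\right) = -490$)
$m{\left(V,B \right)} = \sqrt{-318 + V}$ ($m{\left(V,B \right)} = \sqrt{\left(V - -172\right) - 490} = \sqrt{\left(V + 172\right) - 490} = \sqrt{\left(172 + V\right) - 490} = \sqrt{-318 + V}$)
$\sqrt{326123 + m{\left(-338,688 \right)}} = \sqrt{326123 + \sqrt{-318 - 338}} = \sqrt{326123 + \sqrt{-656}} = \sqrt{326123 + 4 i \sqrt{41}}$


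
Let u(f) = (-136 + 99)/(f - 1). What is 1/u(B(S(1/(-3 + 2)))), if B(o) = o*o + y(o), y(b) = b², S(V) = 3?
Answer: -17/37 ≈ -0.45946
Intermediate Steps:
B(o) = 2*o² (B(o) = o*o + o² = o² + o² = 2*o²)
u(f) = -37/(-1 + f)
1/u(B(S(1/(-3 + 2)))) = 1/(-37/(-1 + 2*3²)) = 1/(-37/(-1 + 2*9)) = 1/(-37/(-1 + 18)) = 1/(-37/17) = -17/37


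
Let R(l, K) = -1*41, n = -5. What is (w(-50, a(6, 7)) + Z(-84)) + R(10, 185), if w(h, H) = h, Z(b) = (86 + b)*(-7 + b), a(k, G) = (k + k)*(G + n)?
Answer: -273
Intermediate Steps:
a(k, G) = 2*k*(-5 + G) (a(k, G) = (k + k)*(G - 5) = (2*k)*(-5 + G) = 2*k*(-5 + G))
Z(b) = (-7 + b)*(86 + b)
R(l, K) = -41
(w(-50, a(6, 7)) + Z(-84)) + R(10, 185) = (-50 + (-602 + (-84)**2 + 79*(-84))) - 41 = (-50 + (-602 + 7056 - 6636)) - 41 = (-50 - 182) - 41 = -232 - 41 = -273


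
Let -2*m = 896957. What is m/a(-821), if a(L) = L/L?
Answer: -896957/2 ≈ -4.4848e+5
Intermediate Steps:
m = -896957/2 (m = -1/2*896957 = -896957/2 ≈ -4.4848e+5)
a(L) = 1
m/a(-821) = -896957/2/1 = -896957/2*1 = -896957/2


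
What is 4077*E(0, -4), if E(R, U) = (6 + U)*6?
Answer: 48924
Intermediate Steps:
E(R, U) = 36 + 6*U
4077*E(0, -4) = 4077*(36 + 6*(-4)) = 4077*(36 - 24) = 4077*12 = 48924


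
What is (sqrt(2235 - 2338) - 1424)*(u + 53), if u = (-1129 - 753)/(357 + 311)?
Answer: -11933832/167 + 16761*I*sqrt(103)/334 ≈ -71460.0 + 509.3*I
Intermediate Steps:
u = -941/334 (u = -1882/668 = -1882*1/668 = -941/334 ≈ -2.8174)
(sqrt(2235 - 2338) - 1424)*(u + 53) = (sqrt(2235 - 2338) - 1424)*(-941/334 + 53) = (sqrt(-103) - 1424)*(16761/334) = (I*sqrt(103) - 1424)*(16761/334) = (-1424 + I*sqrt(103))*(16761/334) = -11933832/167 + 16761*I*sqrt(103)/334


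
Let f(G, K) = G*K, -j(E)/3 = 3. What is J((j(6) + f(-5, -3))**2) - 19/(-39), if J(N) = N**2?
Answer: 50563/39 ≈ 1296.5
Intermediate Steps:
j(E) = -9 (j(E) = -3*3 = -9)
J((j(6) + f(-5, -3))**2) - 19/(-39) = ((-9 - 5*(-3))**2)**2 - 19/(-39) = ((-9 + 15)**2)**2 - 1/39*(-19) = (6**2)**2 + 19/39 = 36**2 + 19/39 = 1296 + 19/39 = 50563/39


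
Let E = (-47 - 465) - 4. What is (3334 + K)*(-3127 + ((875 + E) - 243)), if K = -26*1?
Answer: -9960388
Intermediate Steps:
K = -26
E = -516 (E = -512 - 4 = -516)
(3334 + K)*(-3127 + ((875 + E) - 243)) = (3334 - 26)*(-3127 + ((875 - 516) - 243)) = 3308*(-3127 + (359 - 243)) = 3308*(-3127 + 116) = 3308*(-3011) = -9960388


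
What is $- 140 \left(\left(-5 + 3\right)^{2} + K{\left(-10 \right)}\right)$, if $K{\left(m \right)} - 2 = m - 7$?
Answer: $1540$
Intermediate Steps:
$K{\left(m \right)} = -5 + m$ ($K{\left(m \right)} = 2 + \left(m - 7\right) = 2 + \left(-7 + m\right) = -5 + m$)
$- 140 \left(\left(-5 + 3\right)^{2} + K{\left(-10 \right)}\right) = - 140 \left(\left(-5 + 3\right)^{2} - 15\right) = - 140 \left(\left(-2\right)^{2} - 15\right) = - 140 \left(4 - 15\right) = \left(-140\right) \left(-11\right) = 1540$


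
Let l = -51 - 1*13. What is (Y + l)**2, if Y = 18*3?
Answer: 100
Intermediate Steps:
l = -64 (l = -51 - 13 = -64)
Y = 54
(Y + l)**2 = (54 - 64)**2 = (-10)**2 = 100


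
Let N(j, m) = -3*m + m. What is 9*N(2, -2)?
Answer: 36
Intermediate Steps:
N(j, m) = -2*m
9*N(2, -2) = 9*(-2*(-2)) = 9*4 = 36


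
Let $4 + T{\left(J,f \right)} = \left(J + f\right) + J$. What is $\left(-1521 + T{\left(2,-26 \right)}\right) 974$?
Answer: $-1506778$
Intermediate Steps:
$T{\left(J,f \right)} = -4 + f + 2 J$ ($T{\left(J,f \right)} = -4 + \left(\left(J + f\right) + J\right) = -4 + \left(f + 2 J\right) = -4 + f + 2 J$)
$\left(-1521 + T{\left(2,-26 \right)}\right) 974 = \left(-1521 - 26\right) 974 = \left(-1547\right) 974 = -1506778$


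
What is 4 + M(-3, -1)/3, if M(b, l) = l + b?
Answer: 8/3 ≈ 2.6667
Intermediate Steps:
M(b, l) = b + l
4 + M(-3, -1)/3 = 4 + (-3 - 1)/3 = 4 - 4*⅓ = 4 - 4/3 = 8/3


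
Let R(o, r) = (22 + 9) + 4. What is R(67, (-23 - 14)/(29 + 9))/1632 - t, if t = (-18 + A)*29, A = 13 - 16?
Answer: 993923/1632 ≈ 609.02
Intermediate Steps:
R(o, r) = 35 (R(o, r) = 31 + 4 = 35)
A = -3
t = -609 (t = (-18 - 3)*29 = -21*29 = -609)
R(67, (-23 - 14)/(29 + 9))/1632 - t = 35/1632 - 1*(-609) = 35*(1/1632) + 609 = 35/1632 + 609 = 993923/1632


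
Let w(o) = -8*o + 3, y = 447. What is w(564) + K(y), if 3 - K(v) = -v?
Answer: -4059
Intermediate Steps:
K(v) = 3 + v (K(v) = 3 - (-1)*v = 3 + v)
w(o) = 3 - 8*o
w(564) + K(y) = (3 - 8*564) + (3 + 447) = (3 - 4512) + 450 = -4509 + 450 = -4059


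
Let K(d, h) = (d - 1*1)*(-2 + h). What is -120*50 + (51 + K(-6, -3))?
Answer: -5914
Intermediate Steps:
K(d, h) = (-1 + d)*(-2 + h) (K(d, h) = (d - 1)*(-2 + h) = (-1 + d)*(-2 + h))
-120*50 + (51 + K(-6, -3)) = -120*50 + (51 + (2 - 1*(-3) - 2*(-6) - 6*(-3))) = -6000 + (51 + (2 + 3 + 12 + 18)) = -6000 + (51 + 35) = -6000 + 86 = -5914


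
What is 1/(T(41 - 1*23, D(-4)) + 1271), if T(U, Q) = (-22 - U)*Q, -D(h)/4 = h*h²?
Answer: -1/8969 ≈ -0.00011150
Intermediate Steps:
D(h) = -4*h³ (D(h) = -4*h*h² = -4*h³)
T(U, Q) = Q*(-22 - U)
1/(T(41 - 1*23, D(-4)) + 1271) = 1/(-(-4*(-4)³)*(22 + (41 - 1*23)) + 1271) = 1/(-(-4*(-64))*(22 + (41 - 23)) + 1271) = 1/(-1*256*(22 + 18) + 1271) = 1/(-1*256*40 + 1271) = 1/(-10240 + 1271) = 1/(-8969) = -1/8969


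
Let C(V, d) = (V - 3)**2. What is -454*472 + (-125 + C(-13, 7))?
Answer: -214157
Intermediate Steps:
C(V, d) = (-3 + V)**2
-454*472 + (-125 + C(-13, 7)) = -454*472 + (-125 + (-3 - 13)**2) = -214288 + (-125 + (-16)**2) = -214288 + (-125 + 256) = -214288 + 131 = -214157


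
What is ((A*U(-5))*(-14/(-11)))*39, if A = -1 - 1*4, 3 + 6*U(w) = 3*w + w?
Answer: 10465/11 ≈ 951.36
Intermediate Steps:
U(w) = -½ + 2*w/3 (U(w) = -½ + (3*w + w)/6 = -½ + (4*w)/6 = -½ + 2*w/3)
A = -5 (A = -1 - 4 = -5)
((A*U(-5))*(-14/(-11)))*39 = ((-5*(-½ + (⅔)*(-5)))*(-14/(-11)))*39 = ((-5*(-½ - 10/3))*(-14*(-1/11)))*39 = (-5*(-23/6)*(14/11))*39 = ((115/6)*(14/11))*39 = (805/33)*39 = 10465/11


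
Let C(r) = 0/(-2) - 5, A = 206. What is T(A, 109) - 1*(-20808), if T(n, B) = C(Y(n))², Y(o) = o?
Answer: 20833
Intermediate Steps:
C(r) = -5 (C(r) = 0*(-½) - 5 = 0 - 5 = -5)
T(n, B) = 25 (T(n, B) = (-5)² = 25)
T(A, 109) - 1*(-20808) = 25 - 1*(-20808) = 25 + 20808 = 20833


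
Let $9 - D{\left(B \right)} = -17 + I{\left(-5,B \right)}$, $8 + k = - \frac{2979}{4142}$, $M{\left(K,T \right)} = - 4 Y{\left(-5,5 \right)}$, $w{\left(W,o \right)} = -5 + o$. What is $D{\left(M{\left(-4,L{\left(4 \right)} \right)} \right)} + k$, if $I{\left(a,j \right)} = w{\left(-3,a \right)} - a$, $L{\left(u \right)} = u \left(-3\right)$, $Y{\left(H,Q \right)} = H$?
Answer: $\frac{92287}{4142} \approx 22.281$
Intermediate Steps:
$L{\left(u \right)} = - 3 u$
$M{\left(K,T \right)} = 20$ ($M{\left(K,T \right)} = \left(-4\right) \left(-5\right) = 20$)
$k = - \frac{36115}{4142}$ ($k = -8 - \frac{2979}{4142} = - \frac{36115}{4142} \approx -8.7192$)
$I{\left(a,j \right)} = -5$ ($I{\left(a,j \right)} = \left(-5 + a\right) - a = -5$)
$D{\left(B \right)} = 31$ ($D{\left(B \right)} = 9 - \left(-17 - 5\right) = 9 - -22 = 9 + 22 = 31$)
$D{\left(M{\left(-4,L{\left(4 \right)} \right)} \right)} + k = 31 - \frac{36115}{4142} = \frac{92287}{4142}$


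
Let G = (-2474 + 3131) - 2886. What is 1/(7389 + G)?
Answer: 1/5160 ≈ 0.00019380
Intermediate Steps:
G = -2229 (G = 657 - 2886 = -2229)
1/(7389 + G) = 1/(7389 - 2229) = 1/5160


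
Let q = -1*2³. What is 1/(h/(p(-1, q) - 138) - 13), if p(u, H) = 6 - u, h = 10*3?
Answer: -131/1733 ≈ -0.075591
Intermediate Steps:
h = 30
q = -8 (q = -1*8 = -8)
1/(h/(p(-1, q) - 138) - 13) = 1/(30/((6 - 1*(-1)) - 138) - 13) = 1/(30/((6 + 1) - 138) - 13) = 1/(30/(7 - 138) - 13) = 1/(30/(-131) - 13) = 1/(-1/131*30 - 13) = 1/(-30/131 - 13) = 1/(-1733/131) = -131/1733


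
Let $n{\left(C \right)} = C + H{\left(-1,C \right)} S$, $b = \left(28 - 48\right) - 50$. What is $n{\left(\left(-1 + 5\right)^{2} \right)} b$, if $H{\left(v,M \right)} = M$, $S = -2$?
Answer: $1120$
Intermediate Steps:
$b = -70$ ($b = -20 - 50 = -70$)
$n{\left(C \right)} = - C$ ($n{\left(C \right)} = C + C \left(-2\right) = C - 2 C = - C$)
$n{\left(\left(-1 + 5\right)^{2} \right)} b = - \left(-1 + 5\right)^{2} \left(-70\right) = - 4^{2} \left(-70\right) = \left(-1\right) 16 \left(-70\right) = \left(-16\right) \left(-70\right) = 1120$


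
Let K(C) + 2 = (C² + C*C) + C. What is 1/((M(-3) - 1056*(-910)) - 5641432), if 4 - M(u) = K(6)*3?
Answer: -1/4680696 ≈ -2.1364e-7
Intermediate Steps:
K(C) = -2 + C + 2*C² (K(C) = -2 + ((C² + C*C) + C) = -2 + ((C² + C²) + C) = -2 + (2*C² + C) = -2 + (C + 2*C²) = -2 + C + 2*C²)
M(u) = -224 (M(u) = 4 - (-2 + 6 + 2*6²)*3 = 4 - (-2 + 6 + 2*36)*3 = 4 - (-2 + 6 + 72)*3 = 4 - 76*3 = 4 - 1*228 = 4 - 228 = -224)
1/((M(-3) - 1056*(-910)) - 5641432) = 1/((-224 - 1056*(-910)) - 5641432) = 1/((-224 + 960960) - 5641432) = 1/(960736 - 5641432) = 1/(-4680696) = -1/4680696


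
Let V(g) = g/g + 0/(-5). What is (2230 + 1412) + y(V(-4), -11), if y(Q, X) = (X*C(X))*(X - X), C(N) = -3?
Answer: 3642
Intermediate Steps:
V(g) = 1 (V(g) = 1 + 0*(-⅕) = 1 + 0 = 1)
y(Q, X) = 0 (y(Q, X) = (X*(-3))*(X - X) = -3*X*0 = 0)
(2230 + 1412) + y(V(-4), -11) = (2230 + 1412) + 0 = 3642 + 0 = 3642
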